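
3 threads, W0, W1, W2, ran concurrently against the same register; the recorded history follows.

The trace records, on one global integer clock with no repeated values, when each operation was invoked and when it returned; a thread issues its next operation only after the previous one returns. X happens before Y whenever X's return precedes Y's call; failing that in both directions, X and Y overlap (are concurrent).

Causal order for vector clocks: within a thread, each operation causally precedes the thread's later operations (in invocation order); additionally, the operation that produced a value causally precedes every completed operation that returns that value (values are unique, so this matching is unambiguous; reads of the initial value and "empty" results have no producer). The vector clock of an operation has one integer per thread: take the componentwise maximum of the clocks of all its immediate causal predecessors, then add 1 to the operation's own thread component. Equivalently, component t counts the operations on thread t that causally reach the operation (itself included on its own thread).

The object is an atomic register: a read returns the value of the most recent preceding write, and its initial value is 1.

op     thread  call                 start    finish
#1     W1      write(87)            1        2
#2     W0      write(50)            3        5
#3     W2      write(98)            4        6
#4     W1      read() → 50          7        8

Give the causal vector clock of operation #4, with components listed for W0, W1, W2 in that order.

root op #3, invoked 4: fresh clock plus W2's own tick → (0, 0, 1)
root op #1, invoked 1: fresh clock plus W1's own tick → (0, 1, 0)
root op #2, invoked 3: fresh clock plus W0's own tick → (1, 0, 0)
#4 (invocation 7): componentwise max over VC(#1)=(0, 1, 0), VC(#2)=(1, 0, 0), +1 at W1, giving (1, 2, 0)
target: VC(#4) = (1, 2, 0)

(1, 2, 0)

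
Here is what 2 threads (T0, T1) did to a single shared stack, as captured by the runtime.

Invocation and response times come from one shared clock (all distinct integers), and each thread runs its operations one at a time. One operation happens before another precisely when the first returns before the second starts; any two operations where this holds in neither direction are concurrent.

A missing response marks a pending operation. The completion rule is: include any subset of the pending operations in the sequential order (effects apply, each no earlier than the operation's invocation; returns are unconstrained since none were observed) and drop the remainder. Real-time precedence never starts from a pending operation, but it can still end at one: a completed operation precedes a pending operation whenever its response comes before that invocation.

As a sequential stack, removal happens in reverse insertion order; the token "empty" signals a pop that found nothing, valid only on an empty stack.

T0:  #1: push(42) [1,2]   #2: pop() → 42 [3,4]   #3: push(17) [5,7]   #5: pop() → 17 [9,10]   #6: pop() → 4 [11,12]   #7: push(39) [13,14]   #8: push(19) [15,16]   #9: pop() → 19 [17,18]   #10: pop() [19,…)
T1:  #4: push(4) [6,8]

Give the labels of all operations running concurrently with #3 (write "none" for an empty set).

#4

overlap test against #3 [5,7]: concurrent iff the interval meets 5..7
#1 [1,2]: before
#2 [3,4]: before
#4 [6,8]: concurrent
#5 [9,10]: after
#6 [11,12]: after
#7 [13,14]: after
#8 [15,16]: after
#9 [17,18]: after
#10 [19,…): after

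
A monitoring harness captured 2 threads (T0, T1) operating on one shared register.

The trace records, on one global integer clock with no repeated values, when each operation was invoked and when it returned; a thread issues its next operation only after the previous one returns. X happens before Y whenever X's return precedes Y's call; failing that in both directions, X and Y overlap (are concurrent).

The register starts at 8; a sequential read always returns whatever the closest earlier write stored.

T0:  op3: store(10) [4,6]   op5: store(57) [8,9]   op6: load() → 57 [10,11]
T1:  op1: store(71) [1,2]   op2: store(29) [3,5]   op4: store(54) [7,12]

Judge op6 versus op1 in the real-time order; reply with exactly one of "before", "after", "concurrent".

after

op6 spans [10,11], op1 spans [1,2]
resp(op1)=2 < inv(op6)=10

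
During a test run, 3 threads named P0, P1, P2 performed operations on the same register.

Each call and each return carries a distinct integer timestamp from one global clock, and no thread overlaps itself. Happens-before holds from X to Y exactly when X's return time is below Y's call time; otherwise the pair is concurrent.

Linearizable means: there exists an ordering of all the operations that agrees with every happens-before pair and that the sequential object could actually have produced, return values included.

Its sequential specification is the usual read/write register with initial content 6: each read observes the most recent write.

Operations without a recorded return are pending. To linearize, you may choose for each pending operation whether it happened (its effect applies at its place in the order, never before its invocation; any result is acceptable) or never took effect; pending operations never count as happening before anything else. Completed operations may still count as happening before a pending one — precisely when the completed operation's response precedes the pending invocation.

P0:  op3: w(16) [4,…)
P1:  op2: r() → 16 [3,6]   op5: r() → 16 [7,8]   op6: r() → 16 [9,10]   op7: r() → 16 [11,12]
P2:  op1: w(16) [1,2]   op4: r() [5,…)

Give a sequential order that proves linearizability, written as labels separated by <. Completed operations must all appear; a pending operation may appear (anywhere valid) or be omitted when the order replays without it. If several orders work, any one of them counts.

op1 < op2 < op3 < op4 < op5 < op6 < op7

step 1: op1 w(16) — value 16
step 2: op2 r() → 16 — value 16
step 3: op3 w(16) (pending, included) — value 16
step 4: op4 r() (pending, included) — value 16
step 5: op5 r() → 16 — value 16
step 6: op6 r() → 16 — value 16
step 7: op7 r() → 16 — value 16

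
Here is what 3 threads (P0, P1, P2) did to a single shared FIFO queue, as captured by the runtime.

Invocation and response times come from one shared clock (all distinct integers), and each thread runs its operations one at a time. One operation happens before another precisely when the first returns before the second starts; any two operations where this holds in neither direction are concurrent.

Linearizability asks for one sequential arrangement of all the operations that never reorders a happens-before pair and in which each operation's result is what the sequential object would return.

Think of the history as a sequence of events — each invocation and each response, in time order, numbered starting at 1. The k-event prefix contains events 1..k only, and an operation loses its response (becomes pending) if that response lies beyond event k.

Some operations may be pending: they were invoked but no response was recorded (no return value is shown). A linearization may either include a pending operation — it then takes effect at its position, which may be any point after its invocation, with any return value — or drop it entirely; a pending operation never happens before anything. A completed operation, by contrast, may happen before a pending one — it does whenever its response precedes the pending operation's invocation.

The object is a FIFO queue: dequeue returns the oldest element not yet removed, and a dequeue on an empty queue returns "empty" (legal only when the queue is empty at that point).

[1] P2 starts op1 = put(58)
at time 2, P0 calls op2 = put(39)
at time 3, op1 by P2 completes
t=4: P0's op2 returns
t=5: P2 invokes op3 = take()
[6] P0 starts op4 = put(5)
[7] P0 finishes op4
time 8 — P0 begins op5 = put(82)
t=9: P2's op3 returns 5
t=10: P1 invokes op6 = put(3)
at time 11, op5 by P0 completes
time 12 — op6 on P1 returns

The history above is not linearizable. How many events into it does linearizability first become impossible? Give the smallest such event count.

9

events 1..8 are linearizable; a witness order is op1, op2, op3, op4:
1. op1 put(58), leaving queue <58>
2. op2 put(39), leaving queue <58,39>
3. op3 take() (pending, included), leaving queue <39>
4. op4 put(5), leaving queue <39,5>
include event 9 — op3 responding at 9 — and every candidate order breaks
every completion of the 1 pending operation (op5) was checked; none linearizes
take op1, op2, op3, op4 (pending dropped): step 3 already fails, because op3 take() → 5 cannot occur there
take op1, op2, op4, op3 (pending dropped): step 4 already fails, because op3 take() → 5 cannot occur there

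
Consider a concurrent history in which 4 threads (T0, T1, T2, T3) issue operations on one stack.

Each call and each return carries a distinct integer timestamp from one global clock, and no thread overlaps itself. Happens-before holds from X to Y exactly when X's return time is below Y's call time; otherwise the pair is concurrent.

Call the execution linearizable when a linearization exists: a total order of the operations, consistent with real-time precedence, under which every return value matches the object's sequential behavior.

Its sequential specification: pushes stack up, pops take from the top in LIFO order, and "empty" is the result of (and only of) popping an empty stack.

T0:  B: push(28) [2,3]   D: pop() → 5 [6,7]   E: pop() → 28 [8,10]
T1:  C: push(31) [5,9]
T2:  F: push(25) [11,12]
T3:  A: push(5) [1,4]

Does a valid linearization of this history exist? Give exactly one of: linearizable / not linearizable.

linearizable

witness order: B, A, D, E, C, F
1. B push(28), leaving stack <28>
2. A push(5), leaving stack <28,5>
3. D pop() → 5, leaving stack <28>
4. E pop() → 28, leaving stack <>
5. C push(31), leaving stack <31>
6. F push(25), leaving stack <31,25>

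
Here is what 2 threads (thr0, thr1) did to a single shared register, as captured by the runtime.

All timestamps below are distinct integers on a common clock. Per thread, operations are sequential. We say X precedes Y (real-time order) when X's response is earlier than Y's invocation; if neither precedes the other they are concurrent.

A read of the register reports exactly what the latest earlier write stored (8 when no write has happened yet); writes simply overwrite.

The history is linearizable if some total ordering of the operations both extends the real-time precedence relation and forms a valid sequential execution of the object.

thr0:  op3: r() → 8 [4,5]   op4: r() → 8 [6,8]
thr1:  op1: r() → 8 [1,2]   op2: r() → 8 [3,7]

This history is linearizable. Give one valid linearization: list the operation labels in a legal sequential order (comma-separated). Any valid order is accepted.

op1, op2, op3, op4

1. op1 r() → 8, leaving value 8
2. op2 r() → 8, leaving value 8
3. op3 r() → 8, leaving value 8
4. op4 r() → 8, leaving value 8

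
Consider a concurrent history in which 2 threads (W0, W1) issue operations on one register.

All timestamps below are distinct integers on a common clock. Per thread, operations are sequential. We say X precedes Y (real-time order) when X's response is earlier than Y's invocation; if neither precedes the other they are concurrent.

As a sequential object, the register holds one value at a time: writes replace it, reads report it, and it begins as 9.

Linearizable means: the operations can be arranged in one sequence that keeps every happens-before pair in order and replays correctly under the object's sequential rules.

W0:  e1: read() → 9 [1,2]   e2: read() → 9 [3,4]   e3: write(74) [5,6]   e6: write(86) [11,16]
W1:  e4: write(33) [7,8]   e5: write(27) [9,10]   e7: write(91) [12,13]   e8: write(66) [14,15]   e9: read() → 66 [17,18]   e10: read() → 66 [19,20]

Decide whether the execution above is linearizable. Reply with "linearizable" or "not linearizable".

witness order: e1, e2, e3, e4, e5, e6, e7, e8, e9, e10
after step 1 (e1 read() → 9): value 9
after step 2 (e2 read() → 9): value 9
after step 3 (e3 write(74)): value 74
after step 4 (e4 write(33)): value 33
after step 5 (e5 write(27)): value 27
after step 6 (e6 write(86)): value 86
after step 7 (e7 write(91)): value 91
after step 8 (e8 write(66)): value 66
after step 9 (e9 read() → 66): value 66
after step 10 (e10 read() → 66): value 66

linearizable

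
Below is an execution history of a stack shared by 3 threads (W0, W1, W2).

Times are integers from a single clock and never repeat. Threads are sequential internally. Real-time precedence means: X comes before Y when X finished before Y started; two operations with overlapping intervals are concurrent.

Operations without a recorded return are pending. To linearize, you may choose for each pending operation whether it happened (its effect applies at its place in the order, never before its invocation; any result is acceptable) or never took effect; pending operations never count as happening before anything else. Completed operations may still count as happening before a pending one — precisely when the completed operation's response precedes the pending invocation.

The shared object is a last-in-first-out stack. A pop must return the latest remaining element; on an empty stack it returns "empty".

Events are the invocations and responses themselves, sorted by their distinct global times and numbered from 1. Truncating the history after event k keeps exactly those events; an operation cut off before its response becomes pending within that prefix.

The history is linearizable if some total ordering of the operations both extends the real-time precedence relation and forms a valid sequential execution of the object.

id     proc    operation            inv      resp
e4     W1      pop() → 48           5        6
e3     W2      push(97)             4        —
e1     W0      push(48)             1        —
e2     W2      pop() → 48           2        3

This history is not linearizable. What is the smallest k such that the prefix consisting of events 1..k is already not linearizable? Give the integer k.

events 1..5 are still linearizable — one witness is e1, e2:
step 1: e1 push(48) (pending, included) — stack <48>
step 2: e2 pop() → 48 — stack <>
at event 6 (e4's time-6 response) nothing linearizes any more
completion choices over the 2 pending operations (e1, e3) were checked; none helps
for example e2, e4 (pending dropped) fails at step 1: e2 pop() → 48 is not legal there

6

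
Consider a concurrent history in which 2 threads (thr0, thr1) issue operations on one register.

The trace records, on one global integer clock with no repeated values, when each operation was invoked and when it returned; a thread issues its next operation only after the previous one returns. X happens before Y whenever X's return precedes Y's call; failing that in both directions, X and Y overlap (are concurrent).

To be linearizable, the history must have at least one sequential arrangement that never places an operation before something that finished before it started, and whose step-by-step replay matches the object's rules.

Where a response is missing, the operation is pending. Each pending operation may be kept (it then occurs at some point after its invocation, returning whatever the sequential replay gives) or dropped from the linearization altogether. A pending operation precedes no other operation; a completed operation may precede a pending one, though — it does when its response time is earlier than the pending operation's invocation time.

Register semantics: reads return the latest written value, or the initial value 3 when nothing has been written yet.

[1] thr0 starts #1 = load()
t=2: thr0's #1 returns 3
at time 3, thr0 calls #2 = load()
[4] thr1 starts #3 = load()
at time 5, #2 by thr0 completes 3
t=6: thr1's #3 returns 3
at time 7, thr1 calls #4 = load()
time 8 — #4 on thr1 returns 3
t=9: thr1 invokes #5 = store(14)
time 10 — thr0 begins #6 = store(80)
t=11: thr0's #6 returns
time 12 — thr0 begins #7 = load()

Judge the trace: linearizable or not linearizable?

witness order: #1, #2, #3, #4, #5, #6
step 1: #1 load() → 3 — value 3
step 2: #2 load() → 3 — value 3
step 3: #3 load() → 3 — value 3
step 4: #4 load() → 3 — value 3
step 5: #5 store(14) (pending, included) — value 14
step 6: #6 store(80) — value 80

linearizable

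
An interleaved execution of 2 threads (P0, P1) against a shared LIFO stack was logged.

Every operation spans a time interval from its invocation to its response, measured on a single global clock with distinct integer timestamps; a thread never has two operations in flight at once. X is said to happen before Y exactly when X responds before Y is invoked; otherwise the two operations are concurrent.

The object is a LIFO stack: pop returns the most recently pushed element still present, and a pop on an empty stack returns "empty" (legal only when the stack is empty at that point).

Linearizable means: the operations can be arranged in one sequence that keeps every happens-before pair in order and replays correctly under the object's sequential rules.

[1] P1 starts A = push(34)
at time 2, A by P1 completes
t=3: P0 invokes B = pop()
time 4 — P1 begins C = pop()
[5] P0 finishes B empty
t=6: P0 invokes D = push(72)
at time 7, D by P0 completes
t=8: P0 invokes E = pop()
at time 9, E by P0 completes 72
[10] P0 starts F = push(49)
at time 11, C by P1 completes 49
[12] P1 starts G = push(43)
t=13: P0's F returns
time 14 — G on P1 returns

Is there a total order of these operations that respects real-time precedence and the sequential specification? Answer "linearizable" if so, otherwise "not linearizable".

not linearizable

through event 10 a valid linearization exists; event 11 (C responding at time 11) ends that
every one of the 4 real-time-consistent orders over 5 completed LIFO stack ops fails the sequential spec
no completion choice of the 1 pending operation (F) rescues it — every subset was tried
take A, B, C, D, E (pending dropped): step 2 already fails, because B pop() → empty cannot occur there
take A, B, D, C, E (pending dropped): step 2 already fails, because B pop() → empty cannot occur there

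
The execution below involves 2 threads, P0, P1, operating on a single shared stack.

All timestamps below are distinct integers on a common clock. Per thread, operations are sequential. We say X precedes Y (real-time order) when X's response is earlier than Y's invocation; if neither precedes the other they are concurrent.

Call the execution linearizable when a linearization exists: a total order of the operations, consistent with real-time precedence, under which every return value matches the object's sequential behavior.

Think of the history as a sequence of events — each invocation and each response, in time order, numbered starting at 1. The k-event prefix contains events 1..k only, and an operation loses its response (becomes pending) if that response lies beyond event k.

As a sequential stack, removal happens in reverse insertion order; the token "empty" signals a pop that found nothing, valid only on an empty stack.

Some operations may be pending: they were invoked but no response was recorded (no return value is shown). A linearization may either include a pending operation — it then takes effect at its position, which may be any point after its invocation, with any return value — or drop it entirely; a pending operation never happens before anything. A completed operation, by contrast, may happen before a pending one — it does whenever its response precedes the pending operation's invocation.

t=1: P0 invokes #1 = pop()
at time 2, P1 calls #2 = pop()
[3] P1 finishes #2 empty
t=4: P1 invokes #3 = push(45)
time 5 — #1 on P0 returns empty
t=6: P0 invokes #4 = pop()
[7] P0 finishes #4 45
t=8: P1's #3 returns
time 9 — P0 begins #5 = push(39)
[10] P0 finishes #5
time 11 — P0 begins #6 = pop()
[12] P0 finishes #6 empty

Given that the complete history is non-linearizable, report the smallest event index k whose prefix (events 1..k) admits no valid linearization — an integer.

12

events 1..11 are linearizable; a witness order is #1, #2, #3, #4, #5:
after step 1 (#1 pop() → empty): stack <>
after step 2 (#2 pop() → empty): stack <>
after step 3 (#3 push(45)): stack <45>
after step 4 (#4 pop() → 45): stack <>
after step 5 (#5 push(39)): stack <39>
event 12 — #6's response, time 12 — after it, nothing linearizes
take #1, #2, #3, #4, #5, #6: step 6 already fails, because #6 pop() → empty cannot occur there
take #1, #2, #4, #3, #5, #6: step 3 already fails, because #4 pop() → 45 cannot occur there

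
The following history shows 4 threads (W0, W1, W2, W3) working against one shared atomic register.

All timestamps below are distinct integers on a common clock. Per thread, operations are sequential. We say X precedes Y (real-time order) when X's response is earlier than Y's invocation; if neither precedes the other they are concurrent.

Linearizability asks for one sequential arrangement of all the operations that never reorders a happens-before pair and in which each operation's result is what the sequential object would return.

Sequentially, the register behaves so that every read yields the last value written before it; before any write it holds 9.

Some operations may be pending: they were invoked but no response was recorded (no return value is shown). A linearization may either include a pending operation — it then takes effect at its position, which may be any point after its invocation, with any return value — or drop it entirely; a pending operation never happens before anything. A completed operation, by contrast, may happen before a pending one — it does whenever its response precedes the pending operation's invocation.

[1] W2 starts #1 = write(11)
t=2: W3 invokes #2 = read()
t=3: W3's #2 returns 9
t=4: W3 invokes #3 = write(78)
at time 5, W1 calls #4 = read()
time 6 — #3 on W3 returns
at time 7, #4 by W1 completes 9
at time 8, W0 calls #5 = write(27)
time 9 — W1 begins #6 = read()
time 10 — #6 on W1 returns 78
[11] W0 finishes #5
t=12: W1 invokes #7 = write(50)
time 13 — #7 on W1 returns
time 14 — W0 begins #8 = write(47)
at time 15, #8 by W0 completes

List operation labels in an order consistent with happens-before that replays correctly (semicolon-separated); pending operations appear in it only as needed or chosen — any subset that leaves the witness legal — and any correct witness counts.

1. #2 read() → 9, leaving value 9
2. #4 read() → 9, leaving value 9
3. #1 write(11) (pending, included), leaving value 11
4. #3 write(78), leaving value 78
5. #6 read() → 78, leaving value 78
6. #5 write(27), leaving value 27
7. #7 write(50), leaving value 50
8. #8 write(47), leaving value 47

#2; #4; #1; #3; #6; #5; #7; #8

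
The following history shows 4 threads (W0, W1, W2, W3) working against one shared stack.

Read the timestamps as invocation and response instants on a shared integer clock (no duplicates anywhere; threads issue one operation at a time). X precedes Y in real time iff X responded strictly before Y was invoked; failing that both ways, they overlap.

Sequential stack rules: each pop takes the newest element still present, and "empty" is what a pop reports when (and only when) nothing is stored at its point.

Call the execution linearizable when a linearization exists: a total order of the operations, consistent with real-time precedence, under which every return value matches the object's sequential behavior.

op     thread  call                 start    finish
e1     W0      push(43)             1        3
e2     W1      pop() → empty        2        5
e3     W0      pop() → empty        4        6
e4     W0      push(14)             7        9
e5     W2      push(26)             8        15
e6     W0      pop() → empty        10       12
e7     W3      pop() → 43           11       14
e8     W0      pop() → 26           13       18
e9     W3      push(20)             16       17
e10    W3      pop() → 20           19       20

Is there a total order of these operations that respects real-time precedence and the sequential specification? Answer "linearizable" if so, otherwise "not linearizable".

already the first 6 events (up to e3's response at time 6) admit no linearization; the first 5 still do
3 completed operations, 3 real-time-consistent orders — every stack replay fails
one such order, e1, e2, e3, breaks at step 2 where e2 pop() → empty is illegal
one such order, e1, e3, e2, breaks at step 2 where e3 pop() → empty is illegal

not linearizable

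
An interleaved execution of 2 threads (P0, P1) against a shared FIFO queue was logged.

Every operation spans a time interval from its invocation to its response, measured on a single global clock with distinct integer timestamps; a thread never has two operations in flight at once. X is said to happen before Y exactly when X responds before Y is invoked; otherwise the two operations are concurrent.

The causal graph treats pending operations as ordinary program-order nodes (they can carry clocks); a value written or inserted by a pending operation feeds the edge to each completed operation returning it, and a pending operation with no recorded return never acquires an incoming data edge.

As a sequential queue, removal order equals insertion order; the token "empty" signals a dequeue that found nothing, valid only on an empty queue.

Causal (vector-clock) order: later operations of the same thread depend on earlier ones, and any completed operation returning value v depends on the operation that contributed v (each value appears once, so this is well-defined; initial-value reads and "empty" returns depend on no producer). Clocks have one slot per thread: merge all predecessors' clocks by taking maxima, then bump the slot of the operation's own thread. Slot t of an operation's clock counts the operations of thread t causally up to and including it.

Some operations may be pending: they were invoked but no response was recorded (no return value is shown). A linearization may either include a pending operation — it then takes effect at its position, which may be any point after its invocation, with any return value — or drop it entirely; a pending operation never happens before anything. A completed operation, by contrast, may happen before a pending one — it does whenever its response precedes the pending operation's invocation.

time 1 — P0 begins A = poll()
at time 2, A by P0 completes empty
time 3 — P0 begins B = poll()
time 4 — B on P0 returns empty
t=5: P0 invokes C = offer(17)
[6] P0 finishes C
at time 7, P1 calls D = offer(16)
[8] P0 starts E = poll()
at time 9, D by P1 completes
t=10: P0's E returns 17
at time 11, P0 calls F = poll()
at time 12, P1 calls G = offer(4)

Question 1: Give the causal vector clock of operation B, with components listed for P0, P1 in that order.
VC(D, invoked at 7): no causal predecessors; +1 on P1 → (0, 1)
VC(A, invoked at 1): no causal predecessors; +1 on P0 → (1, 0)
VC(G, invoked at 12): max of VC(D)=(0, 1), then +1 on thread P1 → (0, 2)
VC(B, invoked at 3): max of VC(A)=(1, 0), then +1 on thread P0 → (2, 0)
VC(C, invoked at 5): max of VC(B)=(2, 0), then +1 on thread P0 → (3, 0)
VC(E, invoked at 8): max of VC(C)=(3, 0), then +1 on thread P0 → (4, 0)
VC(F, invoked at 11): max of VC(E)=(4, 0), then +1 on thread P0 → (5, 0)
target: VC(B) = (2, 0)

(2, 0)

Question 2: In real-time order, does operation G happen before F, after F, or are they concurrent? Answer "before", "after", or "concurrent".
G spans [12,…), F spans [11,…)
the intervals overlap in both directions

concurrent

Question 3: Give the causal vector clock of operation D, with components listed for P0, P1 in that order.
invoked at 7, D has no predecessors; its own P1 bump gives (0, 1)
invoked at 1, A has no predecessors; its own P0 bump gives (1, 0)
invoked at 12, G merges VC(D)=(0, 1) and bumps P1's slot → (0, 2)
invoked at 3, B merges VC(A)=(1, 0) and bumps P0's slot → (2, 0)
invoked at 5, C merges VC(B)=(2, 0) and bumps P0's slot → (3, 0)
invoked at 8, E merges VC(C)=(3, 0) and bumps P0's slot → (4, 0)
invoked at 11, F merges VC(E)=(4, 0) and bumps P0's slot → (5, 0)
target: VC(D) = (0, 1)

(0, 1)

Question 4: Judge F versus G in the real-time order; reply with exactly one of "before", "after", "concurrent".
F spans [11,…), G spans [12,…)
the intervals overlap in both directions

concurrent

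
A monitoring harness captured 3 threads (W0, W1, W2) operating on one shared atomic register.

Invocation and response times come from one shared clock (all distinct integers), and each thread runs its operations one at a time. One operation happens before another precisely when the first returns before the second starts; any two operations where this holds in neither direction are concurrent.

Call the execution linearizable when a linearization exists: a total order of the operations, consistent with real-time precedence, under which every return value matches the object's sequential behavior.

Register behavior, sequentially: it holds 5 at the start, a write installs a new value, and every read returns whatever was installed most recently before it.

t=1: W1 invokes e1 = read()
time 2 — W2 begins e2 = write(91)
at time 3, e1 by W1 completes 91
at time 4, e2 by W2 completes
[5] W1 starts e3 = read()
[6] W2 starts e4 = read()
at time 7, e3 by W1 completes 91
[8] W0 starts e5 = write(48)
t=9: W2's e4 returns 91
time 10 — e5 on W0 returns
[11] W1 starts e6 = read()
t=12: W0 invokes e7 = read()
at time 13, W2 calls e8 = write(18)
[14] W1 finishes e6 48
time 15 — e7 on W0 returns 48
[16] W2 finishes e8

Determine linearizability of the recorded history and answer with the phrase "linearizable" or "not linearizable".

a witness: e2, e1, e3, e4, e5, e6, e7, e8
after step 1 (e2 write(91)): value 91
after step 2 (e1 read() → 91): value 91
after step 3 (e3 read() → 91): value 91
after step 4 (e4 read() → 91): value 91
after step 5 (e5 write(48)): value 48
after step 6 (e6 read() → 48): value 48
after step 7 (e7 read() → 48): value 48
after step 8 (e8 write(18)): value 18

linearizable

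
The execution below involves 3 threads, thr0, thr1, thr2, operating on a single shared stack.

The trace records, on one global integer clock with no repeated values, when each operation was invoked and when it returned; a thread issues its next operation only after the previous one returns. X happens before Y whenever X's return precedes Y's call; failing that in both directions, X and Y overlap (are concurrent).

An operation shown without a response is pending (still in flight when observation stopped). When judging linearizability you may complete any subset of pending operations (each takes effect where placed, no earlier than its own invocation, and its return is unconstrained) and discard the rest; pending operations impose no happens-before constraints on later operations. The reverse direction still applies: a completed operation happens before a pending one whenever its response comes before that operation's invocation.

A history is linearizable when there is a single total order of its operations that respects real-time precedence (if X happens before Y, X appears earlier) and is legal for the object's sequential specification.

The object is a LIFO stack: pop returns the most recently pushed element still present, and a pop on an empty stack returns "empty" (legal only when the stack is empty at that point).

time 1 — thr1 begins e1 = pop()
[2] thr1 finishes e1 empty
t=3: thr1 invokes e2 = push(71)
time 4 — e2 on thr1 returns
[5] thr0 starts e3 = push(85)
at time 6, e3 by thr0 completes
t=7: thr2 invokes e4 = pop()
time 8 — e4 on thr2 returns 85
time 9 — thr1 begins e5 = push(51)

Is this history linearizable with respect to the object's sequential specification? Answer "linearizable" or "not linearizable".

linearizable

witness order: e1, e2, e3, e4
step 1: e1 pop() → empty — stack <>
step 2: e2 push(71) — stack <71>
step 3: e3 push(85) — stack <71,85>
step 4: e4 pop() → 85 — stack <71>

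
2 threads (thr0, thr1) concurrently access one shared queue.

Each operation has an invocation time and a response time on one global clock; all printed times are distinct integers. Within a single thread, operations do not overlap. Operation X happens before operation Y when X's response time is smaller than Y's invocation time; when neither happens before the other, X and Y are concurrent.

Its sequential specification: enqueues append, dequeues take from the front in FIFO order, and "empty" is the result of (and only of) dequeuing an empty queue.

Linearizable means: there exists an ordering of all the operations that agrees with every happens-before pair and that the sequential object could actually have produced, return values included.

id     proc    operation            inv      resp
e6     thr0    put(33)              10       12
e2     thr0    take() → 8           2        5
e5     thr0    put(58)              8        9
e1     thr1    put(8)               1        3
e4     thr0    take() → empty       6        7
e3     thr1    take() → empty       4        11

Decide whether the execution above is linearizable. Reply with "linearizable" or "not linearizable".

one valid linearization: e1, e2, e3, e4, e5, e6
1. e1 put(8), leaving queue <8>
2. e2 take() → 8, leaving queue <>
3. e3 take() → empty, leaving queue <>
4. e4 take() → empty, leaving queue <>
5. e5 put(58), leaving queue <58>
6. e6 put(33), leaving queue <58,33>

linearizable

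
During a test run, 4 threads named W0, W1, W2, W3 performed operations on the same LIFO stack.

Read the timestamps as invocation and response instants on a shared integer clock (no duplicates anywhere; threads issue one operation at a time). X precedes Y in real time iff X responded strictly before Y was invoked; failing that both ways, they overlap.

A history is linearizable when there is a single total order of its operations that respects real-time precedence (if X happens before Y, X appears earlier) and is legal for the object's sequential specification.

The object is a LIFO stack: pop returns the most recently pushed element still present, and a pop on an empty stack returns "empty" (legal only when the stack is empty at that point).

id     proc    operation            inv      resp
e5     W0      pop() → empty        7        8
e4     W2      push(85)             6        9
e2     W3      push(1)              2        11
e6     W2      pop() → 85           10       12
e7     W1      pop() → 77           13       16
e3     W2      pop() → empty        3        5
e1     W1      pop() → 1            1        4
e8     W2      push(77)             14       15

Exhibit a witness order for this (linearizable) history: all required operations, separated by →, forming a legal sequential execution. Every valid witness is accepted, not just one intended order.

e2 → e1 → e3 → e5 → e4 → e6 → e8 → e7

step 1: e2 push(1) — stack <1>
step 2: e1 pop() → 1 — stack <>
step 3: e3 pop() → empty — stack <>
step 4: e5 pop() → empty — stack <>
step 5: e4 push(85) — stack <85>
step 6: e6 pop() → 85 — stack <>
step 7: e8 push(77) — stack <77>
step 8: e7 pop() → 77 — stack <>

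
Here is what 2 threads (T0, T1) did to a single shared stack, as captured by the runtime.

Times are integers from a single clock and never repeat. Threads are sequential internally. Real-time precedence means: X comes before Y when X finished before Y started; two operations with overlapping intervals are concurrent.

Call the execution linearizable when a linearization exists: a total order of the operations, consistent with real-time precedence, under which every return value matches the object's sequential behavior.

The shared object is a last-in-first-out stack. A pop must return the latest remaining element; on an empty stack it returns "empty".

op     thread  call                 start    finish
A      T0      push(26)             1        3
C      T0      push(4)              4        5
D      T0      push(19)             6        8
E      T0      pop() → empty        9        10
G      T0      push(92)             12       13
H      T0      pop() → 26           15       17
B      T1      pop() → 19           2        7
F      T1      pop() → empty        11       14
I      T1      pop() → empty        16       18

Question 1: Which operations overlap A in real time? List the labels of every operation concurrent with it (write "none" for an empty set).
Answer: B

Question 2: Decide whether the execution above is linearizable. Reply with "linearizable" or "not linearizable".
not linearizable

through event 9 a valid linearization exists; event 10 (E responding at time 10) ends that
the 5 completed operations admit 4 real-time orders; each fails the stack replay
take A, B, C, D, E: step 2 already fails, because B pop() → 19 cannot occur there
take A, C, B, D, E: step 3 already fails, because B pop() → 19 cannot occur there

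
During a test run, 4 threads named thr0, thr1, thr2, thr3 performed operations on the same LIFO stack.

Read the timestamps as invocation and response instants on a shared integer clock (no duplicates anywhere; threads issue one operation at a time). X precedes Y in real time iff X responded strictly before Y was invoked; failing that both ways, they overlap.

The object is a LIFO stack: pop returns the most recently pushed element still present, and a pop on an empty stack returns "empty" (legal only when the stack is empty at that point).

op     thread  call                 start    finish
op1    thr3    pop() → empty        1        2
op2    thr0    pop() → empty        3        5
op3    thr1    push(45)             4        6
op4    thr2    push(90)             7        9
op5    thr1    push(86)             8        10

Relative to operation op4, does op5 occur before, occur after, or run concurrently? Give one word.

op5 spans [8,10], op4 spans [7,9]
the intervals overlap in both directions

concurrent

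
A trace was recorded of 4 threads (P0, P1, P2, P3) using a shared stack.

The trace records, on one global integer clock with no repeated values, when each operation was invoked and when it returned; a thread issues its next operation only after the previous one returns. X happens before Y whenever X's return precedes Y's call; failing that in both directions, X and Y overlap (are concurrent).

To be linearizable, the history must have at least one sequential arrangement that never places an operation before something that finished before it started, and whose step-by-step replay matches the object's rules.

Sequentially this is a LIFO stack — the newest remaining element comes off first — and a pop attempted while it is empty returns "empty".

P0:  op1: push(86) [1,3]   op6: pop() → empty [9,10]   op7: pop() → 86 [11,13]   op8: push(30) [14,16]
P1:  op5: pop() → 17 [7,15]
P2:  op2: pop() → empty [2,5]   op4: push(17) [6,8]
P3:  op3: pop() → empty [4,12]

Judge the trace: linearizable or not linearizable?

already the first 12 events (up to op3's response at time 12) admit no linearization; the first 11 still do
5 completed operations, 7 real-time-consistent orders — every stack replay fails
including or dropping the 2 pending operations (op5, op7) in any combination fails
for example op1, op2, op3, op4, op6 (pending dropped) fails at step 2: op2 pop() → empty is not legal there
for example op1, op2, op4, op3, op6 (pending dropped) fails at step 2: op2 pop() → empty is not legal there

not linearizable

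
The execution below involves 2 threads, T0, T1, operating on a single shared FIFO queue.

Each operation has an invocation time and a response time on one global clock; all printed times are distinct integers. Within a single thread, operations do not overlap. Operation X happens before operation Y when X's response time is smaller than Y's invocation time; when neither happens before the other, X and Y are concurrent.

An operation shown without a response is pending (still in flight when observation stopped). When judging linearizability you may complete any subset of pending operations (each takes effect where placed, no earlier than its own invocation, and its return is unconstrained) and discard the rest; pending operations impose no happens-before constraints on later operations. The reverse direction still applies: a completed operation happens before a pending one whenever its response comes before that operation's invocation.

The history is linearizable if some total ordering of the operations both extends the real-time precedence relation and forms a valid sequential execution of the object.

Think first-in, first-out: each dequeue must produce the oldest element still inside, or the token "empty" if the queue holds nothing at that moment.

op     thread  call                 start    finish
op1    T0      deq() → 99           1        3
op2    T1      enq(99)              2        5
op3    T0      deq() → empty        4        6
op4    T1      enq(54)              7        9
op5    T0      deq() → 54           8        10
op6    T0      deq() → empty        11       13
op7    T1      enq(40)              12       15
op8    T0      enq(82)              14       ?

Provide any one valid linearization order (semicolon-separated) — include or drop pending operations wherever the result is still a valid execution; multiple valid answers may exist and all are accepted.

after step 1 (op2 enq(99)): queue <99>
after step 2 (op1 deq() → 99): queue <>
after step 3 (op3 deq() → empty): queue <>
after step 4 (op4 enq(54)): queue <54>
after step 5 (op5 deq() → 54): queue <>
after step 6 (op6 deq() → empty): queue <>
after step 7 (op7 enq(40)): queue <40>

op2; op1; op3; op4; op5; op6; op7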